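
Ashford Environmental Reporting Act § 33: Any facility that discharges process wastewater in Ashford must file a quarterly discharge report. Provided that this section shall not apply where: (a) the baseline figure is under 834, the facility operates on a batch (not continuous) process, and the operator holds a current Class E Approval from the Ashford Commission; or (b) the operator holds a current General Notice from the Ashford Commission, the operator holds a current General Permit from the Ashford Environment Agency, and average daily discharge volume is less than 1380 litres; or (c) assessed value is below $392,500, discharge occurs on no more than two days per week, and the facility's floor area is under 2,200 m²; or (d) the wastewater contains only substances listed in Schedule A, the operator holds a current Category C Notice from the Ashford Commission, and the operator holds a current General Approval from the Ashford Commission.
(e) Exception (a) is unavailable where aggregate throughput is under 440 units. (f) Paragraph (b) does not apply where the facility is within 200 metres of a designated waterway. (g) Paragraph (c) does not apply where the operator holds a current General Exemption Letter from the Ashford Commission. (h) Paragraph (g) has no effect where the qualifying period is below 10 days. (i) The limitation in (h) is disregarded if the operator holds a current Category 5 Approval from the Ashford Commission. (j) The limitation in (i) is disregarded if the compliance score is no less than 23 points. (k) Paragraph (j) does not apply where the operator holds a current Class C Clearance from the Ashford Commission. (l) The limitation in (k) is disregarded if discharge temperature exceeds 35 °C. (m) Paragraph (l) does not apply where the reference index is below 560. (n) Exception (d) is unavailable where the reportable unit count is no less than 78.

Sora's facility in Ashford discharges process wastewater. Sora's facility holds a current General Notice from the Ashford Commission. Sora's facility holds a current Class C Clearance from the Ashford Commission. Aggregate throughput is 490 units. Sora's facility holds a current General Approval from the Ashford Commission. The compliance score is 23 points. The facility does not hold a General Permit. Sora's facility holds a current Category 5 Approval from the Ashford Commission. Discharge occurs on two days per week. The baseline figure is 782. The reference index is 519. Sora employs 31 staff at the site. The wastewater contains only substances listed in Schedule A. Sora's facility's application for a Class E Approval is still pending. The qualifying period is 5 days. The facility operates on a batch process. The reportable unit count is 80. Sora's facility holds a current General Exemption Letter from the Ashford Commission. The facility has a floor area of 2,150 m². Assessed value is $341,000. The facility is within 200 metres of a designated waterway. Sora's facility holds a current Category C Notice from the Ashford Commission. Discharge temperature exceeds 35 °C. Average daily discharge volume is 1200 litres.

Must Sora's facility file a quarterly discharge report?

Yes — Sora's facility must file a quarterly discharge report.

Exception (a) fails — no current Class E Approval is held.
Exception (b) does not apply: no General Permit is held.
Exception (c): assessed value is $341,000, below the $392,500 limit; discharge occurs on no more than two days per week; the facility's floor area is 2,150 m², under the 2,200 m² limit — every condition holds. However, paragraphs (g)–(m) must be considered: (g) applies — a current General Exemption Letter is held. (h) would limit (g) — the qualifying period is 5 days, below the 10 days limit — but (i) sets (h) aside: (i) applies — a current Category 5 Approval is held. (j) would limit (i) — the compliance score is 23 points, meeting the 23 points threshold — but (k) sets (j) aside: (k) is triggered — a current Class C Clearance is held. (l) applies (discharge temperature exceeds 35 °C), but is overridden by (m): (m) operates against (l): the reference index is 519, below the 560 limit. So (c) is unavailable.
Exception (d) is satisfied on its face — the wastewater is Schedule-A-only; a current Category C Notice is held; a current General Approval is held. But: (n) operates — the reportable unit count is 80, meeting the 78 threshold. Exception (d) does not apply.
None of the exceptions is available; § 33 applies in full.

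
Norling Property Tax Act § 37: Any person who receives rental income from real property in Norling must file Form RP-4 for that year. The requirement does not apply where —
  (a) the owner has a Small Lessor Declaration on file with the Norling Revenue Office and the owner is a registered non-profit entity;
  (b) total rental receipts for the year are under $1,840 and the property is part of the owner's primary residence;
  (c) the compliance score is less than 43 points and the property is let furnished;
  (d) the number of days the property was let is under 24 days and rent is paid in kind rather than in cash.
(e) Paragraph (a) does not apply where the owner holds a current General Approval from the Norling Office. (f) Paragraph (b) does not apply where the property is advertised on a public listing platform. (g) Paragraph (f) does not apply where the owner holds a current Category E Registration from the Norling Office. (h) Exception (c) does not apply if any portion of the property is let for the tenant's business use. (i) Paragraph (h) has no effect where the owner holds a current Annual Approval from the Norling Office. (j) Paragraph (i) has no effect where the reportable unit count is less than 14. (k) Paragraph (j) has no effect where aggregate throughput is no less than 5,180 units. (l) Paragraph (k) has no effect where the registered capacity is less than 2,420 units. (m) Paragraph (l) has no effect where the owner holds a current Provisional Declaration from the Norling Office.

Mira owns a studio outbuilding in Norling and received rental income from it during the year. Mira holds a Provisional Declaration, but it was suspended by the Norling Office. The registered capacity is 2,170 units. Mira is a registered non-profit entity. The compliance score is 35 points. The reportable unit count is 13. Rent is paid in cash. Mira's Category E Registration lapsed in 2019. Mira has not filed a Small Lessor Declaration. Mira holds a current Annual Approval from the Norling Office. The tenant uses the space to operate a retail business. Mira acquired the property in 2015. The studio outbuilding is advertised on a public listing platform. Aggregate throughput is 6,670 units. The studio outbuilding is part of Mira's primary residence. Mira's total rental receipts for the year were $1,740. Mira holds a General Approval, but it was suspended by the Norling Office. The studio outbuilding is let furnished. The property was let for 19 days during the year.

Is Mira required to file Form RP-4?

Yes — Mira must file Form RP-4.

Exception (a) fails — no Small Lessor Declaration is on file.
Exception (b)'s conditions are all satisfied: total rental receipts for the year are $1,740, under the $1,840 limit; the studio outbuilding is part of the primary residence. Turning to paragraphs (f)–(g): (f) is triggered — the property is publicly advertised. (g) is inapplicable (no current Category E Registration is held), so (f) stands. (b) is therefore removed.
Exception (c): the compliance score is 35 points, less than the 43 points limit; the property is let furnished — every condition holds. But: (h) applies — the space is let for business use. (i) would limit (h) — a current Annual Approval is held — but (j) sets (i) aside: (j) is triggered — the reportable unit count is 13, less than the 14 limit. (k) operates (aggregate throughput is 6,670 units, meeting the 5,180 units threshold), but yields to (l): (l) is engaged — the registered capacity is 2,170 units, less than the 2,420 units limit. (m) is not triggered (no current Provisional Declaration is held), so (l) stands. So (c) is unavailable.
Exception (d) requires that rent is paid in kind rather than in cash; but rent is paid in cash, so (d) is unavailable.
None of the exceptions is available; § 37 applies in full.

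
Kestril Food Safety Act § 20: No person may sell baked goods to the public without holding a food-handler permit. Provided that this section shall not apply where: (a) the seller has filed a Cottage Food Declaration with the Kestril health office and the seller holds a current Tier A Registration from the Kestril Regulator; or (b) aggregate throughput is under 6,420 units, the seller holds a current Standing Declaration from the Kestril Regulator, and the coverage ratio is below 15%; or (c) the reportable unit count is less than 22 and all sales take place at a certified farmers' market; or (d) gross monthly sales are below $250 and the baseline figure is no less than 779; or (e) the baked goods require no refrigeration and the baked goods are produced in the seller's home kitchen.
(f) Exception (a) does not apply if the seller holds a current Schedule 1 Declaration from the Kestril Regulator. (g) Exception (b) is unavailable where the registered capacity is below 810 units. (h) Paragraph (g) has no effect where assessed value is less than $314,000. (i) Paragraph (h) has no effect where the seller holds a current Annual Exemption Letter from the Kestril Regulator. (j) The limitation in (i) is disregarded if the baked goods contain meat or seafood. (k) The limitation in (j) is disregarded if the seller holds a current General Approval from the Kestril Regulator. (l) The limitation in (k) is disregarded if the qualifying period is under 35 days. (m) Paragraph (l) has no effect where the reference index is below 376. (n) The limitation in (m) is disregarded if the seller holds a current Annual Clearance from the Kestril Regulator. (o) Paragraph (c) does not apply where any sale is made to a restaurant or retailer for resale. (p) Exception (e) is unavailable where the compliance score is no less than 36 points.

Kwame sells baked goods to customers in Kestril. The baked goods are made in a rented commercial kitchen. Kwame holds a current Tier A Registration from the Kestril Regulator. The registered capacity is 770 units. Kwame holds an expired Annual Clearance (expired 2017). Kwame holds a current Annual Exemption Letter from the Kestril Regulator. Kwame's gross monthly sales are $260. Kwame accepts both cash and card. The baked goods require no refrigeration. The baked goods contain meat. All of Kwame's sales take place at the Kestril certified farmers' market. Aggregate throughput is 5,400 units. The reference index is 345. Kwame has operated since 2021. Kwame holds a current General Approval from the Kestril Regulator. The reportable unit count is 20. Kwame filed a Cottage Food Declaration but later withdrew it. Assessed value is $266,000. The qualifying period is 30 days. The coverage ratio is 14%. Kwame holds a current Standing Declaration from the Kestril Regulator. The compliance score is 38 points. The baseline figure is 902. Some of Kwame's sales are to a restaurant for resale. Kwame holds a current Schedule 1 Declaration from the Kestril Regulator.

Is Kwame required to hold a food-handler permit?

Yes — Kwame must hold a food-handler permit.

Exception (a) does not apply: the Cottage Food Declaration was withdrawn.
Exception (b) is satisfied on its face — aggregate throughput is 5,400 units, under the 6,420 units limit; a current Standing Declaration is held; the coverage ratio is 14%, below the 15% limit. But applying paragraphs (g)–(n): (g) operates against (b): the registered capacity is 770 units, below the 810 units limit. (h) would limit (g) — assessed value is $266,000, less than the $314,000 limit — but (i) sets (h) aside: (i) operates against (h): a current Annual Exemption Letter is held. (j) would limit (i) — the baked goods contain meat — but (k) sets (j) aside: (k) operates against (j): a current General Approval is held. (l) would limit (k) — the qualifying period is 30 days, under the 35 days limit — but (m) sets (l) aside: (m) operates against (l): the reference index is 345, below the 376 limit. (n) is not engaged (no current Annual Clearance is held), so (m) stands. Exception (b) does not apply.
Exception (c) is satisfied on its face — the reportable unit count is 20, less than the 22 limit; all sales are at a certified farmers' market. However, paragraph (o) must be considered: (o) operates against (c): some sales are to a restaurant for resale. Exception (c) does not apply.
Exception (d) does not apply: gross monthly sales are $260, not below $250.
Exception (e) fails — the baked goods are made in a commercial kitchen, not a home kitchen.
None of the exceptions is available; § 20 applies in full.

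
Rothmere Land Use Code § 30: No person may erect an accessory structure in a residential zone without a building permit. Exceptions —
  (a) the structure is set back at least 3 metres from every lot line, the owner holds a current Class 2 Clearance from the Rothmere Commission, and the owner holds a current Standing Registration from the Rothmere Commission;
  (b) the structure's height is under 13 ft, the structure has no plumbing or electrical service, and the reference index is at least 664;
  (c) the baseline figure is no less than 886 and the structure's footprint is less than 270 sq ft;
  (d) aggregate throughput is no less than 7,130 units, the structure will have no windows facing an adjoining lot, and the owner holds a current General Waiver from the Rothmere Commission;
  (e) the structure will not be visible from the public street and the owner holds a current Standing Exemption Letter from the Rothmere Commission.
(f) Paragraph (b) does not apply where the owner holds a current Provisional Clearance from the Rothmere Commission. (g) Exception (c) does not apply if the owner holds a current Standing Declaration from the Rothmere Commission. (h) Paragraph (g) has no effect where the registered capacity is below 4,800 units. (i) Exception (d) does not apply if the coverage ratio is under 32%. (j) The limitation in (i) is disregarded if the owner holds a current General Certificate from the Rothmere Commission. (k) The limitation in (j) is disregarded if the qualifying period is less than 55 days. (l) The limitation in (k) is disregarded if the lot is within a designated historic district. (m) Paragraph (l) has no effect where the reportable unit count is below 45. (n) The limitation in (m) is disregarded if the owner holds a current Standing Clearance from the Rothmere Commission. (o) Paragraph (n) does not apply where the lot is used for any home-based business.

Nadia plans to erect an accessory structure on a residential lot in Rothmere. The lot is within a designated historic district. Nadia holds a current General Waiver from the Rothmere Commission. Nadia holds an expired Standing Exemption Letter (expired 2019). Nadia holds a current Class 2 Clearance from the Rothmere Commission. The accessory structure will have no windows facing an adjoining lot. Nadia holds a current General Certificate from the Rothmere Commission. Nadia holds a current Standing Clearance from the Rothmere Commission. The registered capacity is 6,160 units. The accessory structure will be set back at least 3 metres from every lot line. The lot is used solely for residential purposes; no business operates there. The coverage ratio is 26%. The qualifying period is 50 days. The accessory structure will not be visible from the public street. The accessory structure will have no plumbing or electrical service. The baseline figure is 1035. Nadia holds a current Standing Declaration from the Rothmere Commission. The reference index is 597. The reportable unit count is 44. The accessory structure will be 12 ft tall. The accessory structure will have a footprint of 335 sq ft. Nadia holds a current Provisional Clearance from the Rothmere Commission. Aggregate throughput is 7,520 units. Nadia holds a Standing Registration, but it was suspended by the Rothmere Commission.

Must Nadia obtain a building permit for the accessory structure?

No — exception (d) applies; Nadia does not need a building permit.

Exception (a) requires that the owner holds a current Standing Registration from the Rothmere Commission; but there is no Standing Registration in force, so (a) is unavailable.
Exception (b) fails — the reference index is 597, short of 664.
Exception (c) fails — the structure's footprint is 335 sq ft, not less than 270 sq ft.
All of (d)'s requirements are met (aggregate throughput is 7,520 units, meeting the 7,130 units threshold; no windows face an adjoining lot; a current General Waiver is held). Considering the limiting provisions: (i) operates (the coverage ratio is 26%, under the 32% limit), but yields to (j): (j) operates against (i): a current General Certificate is held. (k) is engaged (the qualifying period is 50 days, less than the 55 days limit), but is set aside by (l): (l) applies — the lot is in a historic district. (m) is engaged (the reportable unit count is 44, below the 45 limit), but is displaced by (n): (n) operates against (m): a current Standing Clearance is held. (o), which would lift (n), is not triggered — the lot is solely residential. (d) remains available.
Exception (e) fails — no current Standing Exemption Letter is held.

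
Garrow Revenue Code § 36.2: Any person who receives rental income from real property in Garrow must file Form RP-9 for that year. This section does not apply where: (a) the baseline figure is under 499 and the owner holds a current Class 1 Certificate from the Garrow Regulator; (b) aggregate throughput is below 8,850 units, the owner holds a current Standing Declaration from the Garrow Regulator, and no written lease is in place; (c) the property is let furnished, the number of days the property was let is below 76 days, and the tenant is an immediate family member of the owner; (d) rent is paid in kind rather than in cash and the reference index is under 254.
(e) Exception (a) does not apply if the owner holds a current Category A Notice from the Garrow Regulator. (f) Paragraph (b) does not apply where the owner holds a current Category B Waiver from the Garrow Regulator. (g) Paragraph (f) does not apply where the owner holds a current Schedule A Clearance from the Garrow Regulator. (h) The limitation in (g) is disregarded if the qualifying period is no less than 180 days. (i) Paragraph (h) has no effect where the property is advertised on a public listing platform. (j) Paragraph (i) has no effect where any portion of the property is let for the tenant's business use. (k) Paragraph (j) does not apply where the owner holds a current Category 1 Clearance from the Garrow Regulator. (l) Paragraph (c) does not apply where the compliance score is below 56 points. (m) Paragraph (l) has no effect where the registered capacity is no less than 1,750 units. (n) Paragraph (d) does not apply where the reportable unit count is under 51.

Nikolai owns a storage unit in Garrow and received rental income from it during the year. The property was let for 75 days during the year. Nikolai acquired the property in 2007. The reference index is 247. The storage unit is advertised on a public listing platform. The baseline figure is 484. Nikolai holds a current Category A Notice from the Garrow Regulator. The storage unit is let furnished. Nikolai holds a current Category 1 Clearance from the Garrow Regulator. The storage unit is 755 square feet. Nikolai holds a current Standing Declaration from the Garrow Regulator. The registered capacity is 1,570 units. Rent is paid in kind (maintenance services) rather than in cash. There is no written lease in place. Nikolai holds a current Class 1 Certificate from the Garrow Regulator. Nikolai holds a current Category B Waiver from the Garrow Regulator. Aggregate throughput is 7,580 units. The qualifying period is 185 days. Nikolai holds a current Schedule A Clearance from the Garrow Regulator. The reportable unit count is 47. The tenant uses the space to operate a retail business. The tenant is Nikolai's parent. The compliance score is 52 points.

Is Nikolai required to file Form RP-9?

Exception (a)'s conditions are all satisfied: the baseline figure is 484, under the 499 limit; a current Class 1 Certificate is held. Turning to paragraph (e): (e) operates — a current Category A Notice is held. Exception (a) does not apply.
Exception (b): aggregate throughput is 7,580 units, below the 8,850 units limit; a current Standing Declaration is held; there is no written lease — every condition holds. Under paragraphs (f)–(k): (f) would limit (b) — a current Category B Waiver is held — but (g) sets (f) aside: (g) operates — a current Schedule A Clearance is held. (h) would limit (g) — the qualifying period is 185 days, meeting the 180 days threshold — but (i) sets (h) aside: (i) operates against (h): the property is publicly advertised. (j) would limit (i) — the space is let for business use — but (k) sets (j) aside: (k) is engaged — a current Category 1 Clearance is held. So (b) applies.
Exception (c)'s conditions are all satisfied: the property is let furnished; the number of days the property was let is 75 days, below the 76 days limit; the tenant is an immediate family member. But: (l) operates against (c): the compliance score is 52 points, below the 56 points limit. (m) is not engaged (the registered capacity is 1,570 units, short of 1,750 units), so (l) stands. So (c) is unavailable.
Exception (d) is satisfied on its face — rent is paid in kind; the reference index is 247, under the 254 limit. Turning to paragraph (n): (n) is triggered — the reportable unit count is 47, under the 51 limit. (d) is therefore removed.

No — exception (b) applies; Nikolai is not required to file Form RP-9.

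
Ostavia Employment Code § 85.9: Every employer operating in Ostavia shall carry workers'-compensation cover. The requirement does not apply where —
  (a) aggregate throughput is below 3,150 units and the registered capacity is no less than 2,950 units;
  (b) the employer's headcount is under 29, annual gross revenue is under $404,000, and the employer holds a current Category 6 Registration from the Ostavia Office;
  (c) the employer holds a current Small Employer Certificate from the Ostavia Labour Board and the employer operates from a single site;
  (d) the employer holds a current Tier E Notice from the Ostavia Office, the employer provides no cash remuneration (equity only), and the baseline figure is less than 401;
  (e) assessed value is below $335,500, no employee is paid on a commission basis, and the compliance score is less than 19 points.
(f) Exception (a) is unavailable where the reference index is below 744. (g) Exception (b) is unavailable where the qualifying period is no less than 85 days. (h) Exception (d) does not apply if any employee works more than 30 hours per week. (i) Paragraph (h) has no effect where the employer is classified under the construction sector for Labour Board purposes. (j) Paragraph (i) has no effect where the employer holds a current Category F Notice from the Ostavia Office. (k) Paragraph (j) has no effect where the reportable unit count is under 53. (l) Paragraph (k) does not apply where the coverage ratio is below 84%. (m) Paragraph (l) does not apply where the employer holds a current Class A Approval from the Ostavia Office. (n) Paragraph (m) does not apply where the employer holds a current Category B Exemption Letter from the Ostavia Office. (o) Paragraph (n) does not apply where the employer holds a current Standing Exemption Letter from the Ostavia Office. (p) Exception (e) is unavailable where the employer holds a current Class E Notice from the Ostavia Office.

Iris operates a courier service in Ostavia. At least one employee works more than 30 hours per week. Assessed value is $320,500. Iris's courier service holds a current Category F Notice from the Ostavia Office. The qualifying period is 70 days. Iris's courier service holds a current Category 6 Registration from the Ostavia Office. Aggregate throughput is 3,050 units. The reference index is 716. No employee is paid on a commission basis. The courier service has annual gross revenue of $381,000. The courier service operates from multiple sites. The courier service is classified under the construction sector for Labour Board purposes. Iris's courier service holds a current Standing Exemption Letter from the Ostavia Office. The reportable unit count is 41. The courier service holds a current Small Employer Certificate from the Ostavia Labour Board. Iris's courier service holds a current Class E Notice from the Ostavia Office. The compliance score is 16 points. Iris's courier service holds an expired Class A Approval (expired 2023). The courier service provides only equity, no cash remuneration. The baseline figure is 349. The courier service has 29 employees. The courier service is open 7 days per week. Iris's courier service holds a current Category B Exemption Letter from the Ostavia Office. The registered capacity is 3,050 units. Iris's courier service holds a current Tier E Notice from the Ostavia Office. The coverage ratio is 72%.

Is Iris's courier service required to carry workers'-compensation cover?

Yes — Iris's courier service must carry workers'-compensation cover.

Exception (a) is satisfied on its face — aggregate throughput is 3,050 units, below the 3,150 units limit; the registered capacity is 3,050 units, meeting the 2,950 units threshold. However, paragraph (f) must be considered: (f) applies — the reference index is 716, below the 744 limit. Exception (a) does not apply.
Exception (b) does not apply: the employer's headcount is 29, not under 29.
Exception (c) does not apply: the employer operates from multiple sites.
Exception (d)'s conditions are all satisfied: a current Tier E Notice is held; remuneration is equity-only; the baseline figure is 349, less than the 401 limit. But applying paragraphs (h)–(o): (h) operates against (d): at least one employee exceeds 30 hours/week. (i) is triggered (the courier service is classified under the construction sector), but is itself disapplied by (j): (j) operates — a current Category F Notice is held. (k) would limit (j) — the reportable unit count is 41, under the 53 limit — but (l) sets (k) aside: (l) is triggered — the coverage ratio is 72%, below the 84% limit. (m) is not triggered (no current Class A Approval is held), so (l) stands. (d) is therefore removed.
Exception (e): assessed value is $320,500, below the $335,500 limit; no employee is paid on commission; the compliance score is 16 points, less than the 19 points limit — every condition holds. Turning to paragraph (p): (p) operates against (e): a current Class E Notice is held. (e) is therefore removed.
No exception displaces § 85.9.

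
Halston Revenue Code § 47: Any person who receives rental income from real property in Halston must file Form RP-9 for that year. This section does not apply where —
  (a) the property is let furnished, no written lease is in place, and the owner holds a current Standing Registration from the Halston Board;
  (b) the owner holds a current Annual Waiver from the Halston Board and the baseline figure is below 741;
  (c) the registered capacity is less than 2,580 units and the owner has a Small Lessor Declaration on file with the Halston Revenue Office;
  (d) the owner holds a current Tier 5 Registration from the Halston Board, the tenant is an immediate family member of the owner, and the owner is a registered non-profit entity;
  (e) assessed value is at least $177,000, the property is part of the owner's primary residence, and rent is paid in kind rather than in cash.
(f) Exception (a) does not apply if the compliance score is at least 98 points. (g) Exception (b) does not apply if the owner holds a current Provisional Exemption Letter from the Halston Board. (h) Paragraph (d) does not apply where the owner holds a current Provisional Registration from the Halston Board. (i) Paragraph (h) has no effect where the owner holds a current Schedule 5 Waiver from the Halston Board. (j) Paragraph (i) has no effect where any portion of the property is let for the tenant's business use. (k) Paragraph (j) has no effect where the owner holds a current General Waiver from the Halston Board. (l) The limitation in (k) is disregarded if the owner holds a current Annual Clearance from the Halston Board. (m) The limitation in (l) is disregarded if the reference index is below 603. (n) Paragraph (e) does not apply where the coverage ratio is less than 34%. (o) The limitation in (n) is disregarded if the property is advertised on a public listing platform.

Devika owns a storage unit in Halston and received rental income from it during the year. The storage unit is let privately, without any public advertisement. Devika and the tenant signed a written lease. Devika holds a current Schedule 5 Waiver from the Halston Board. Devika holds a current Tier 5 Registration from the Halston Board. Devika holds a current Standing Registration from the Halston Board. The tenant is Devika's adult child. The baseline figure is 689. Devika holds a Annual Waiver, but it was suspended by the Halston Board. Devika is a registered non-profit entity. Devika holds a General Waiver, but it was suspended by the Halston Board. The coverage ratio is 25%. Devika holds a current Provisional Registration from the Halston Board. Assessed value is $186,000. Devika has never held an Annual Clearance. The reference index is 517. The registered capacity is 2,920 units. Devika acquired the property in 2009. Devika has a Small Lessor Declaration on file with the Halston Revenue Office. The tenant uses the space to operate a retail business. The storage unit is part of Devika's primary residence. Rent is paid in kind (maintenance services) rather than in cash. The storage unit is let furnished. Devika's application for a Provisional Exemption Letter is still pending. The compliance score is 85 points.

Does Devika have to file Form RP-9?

Yes — Devika must file Form RP-9.

Exception (a) does not apply: a written lease is in place.
Exception (b) does not apply: there is no Annual Waiver in force.
Exception (c) fails — the registered capacity is 2,920 units, not less than 2,580 units.
Exception (d): a current Tier 5 Registration is held; the tenant is an immediate family member; Devika is a registered non-profit — every condition holds. However, paragraphs (h)–(m) must be considered: (h) is triggered — a current Provisional Registration is held. (i) would limit (h) — a current Schedule 5 Waiver is held — but (j) sets (i) aside: (j) is triggered — the space is let for business use. (k) is not engaged (the General Waiver is not current), so (j) stands. Exception (d) does not apply.
Exception (e): assessed value is $186,000, meeting the $177,000 threshold; the storage unit is part of the primary residence; rent is paid in kind — every condition holds. But applying paragraphs (n)–(o): (n) operates against (e): the coverage ratio is 25%, less than the 34% limit. (o) is inapplicable (the property is let privately without advertisement), so (n) stands. Exception (e) does not apply.
No exception displaces § 47.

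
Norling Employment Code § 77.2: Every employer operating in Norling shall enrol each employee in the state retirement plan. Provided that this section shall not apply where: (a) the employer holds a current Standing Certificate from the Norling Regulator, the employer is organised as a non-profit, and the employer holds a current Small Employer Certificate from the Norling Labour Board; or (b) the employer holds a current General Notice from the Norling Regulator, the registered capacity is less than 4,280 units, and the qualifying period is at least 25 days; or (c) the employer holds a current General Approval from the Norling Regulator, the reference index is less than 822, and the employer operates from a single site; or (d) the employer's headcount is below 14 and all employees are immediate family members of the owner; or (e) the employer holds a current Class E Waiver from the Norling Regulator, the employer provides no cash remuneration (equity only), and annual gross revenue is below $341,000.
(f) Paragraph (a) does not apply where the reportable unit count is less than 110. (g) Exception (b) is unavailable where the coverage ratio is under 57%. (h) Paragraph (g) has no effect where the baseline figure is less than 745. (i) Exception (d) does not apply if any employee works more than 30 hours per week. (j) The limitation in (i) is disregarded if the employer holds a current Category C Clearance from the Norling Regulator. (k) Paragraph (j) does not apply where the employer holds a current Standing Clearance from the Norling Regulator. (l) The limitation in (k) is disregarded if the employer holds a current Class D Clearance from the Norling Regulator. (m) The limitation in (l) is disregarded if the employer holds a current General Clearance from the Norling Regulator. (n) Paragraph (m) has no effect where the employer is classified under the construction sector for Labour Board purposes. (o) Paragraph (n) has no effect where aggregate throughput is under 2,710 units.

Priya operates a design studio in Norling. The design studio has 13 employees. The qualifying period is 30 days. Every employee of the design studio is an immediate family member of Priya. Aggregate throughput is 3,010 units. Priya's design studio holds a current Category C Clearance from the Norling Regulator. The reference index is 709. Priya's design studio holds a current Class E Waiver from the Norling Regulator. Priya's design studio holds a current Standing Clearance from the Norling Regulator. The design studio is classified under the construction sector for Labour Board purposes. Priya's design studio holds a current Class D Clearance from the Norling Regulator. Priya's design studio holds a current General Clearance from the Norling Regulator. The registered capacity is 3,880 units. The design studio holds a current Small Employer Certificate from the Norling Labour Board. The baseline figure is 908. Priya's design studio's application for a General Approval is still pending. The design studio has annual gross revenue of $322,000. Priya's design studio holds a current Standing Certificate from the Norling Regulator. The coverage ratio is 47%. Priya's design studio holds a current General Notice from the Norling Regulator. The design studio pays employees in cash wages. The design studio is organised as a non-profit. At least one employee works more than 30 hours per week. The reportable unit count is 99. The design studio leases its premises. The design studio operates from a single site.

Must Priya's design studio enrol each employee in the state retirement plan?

No — exception (d) applies; Priya's design studio is not required to enrol each employee in the state retirement plan.

Exception (a): a current Standing Certificate is held; the employer is a non-profit; a current Small Employer Certificate is held — every condition holds. Turning to paragraph (f): (f) operates against (a): the reportable unit count is 99, less than the 110 limit. (a) is therefore removed.
Exception (b)'s conditions are all satisfied: a current General Notice is held; the registered capacity is 3,880 units, less than the 4,280 units limit; the qualifying period is 30 days, meeting the 25 days threshold. Turning to paragraphs (g)–(h): (g) is engaged — the coverage ratio is 47%, under the 57% limit. (h), which would lift (g), is not triggered — the baseline figure is 908, not less than 745. (b) is therefore removed.
Exception (c) fails — there is no General Approval in force.
Exception (d)'s conditions are all satisfied: the employer's headcount is 13, below the 14 limit; every employee is an immediate family member. Considering the limiting provisions: (i) would limit (d) — at least one employee exceeds 30 hours/week — but (j) sets (i) aside: (j) operates against (i): a current Category C Clearance is held. (k) would limit (j) — a current Standing Clearance is held — but (l) sets (k) aside: (l) is engaged — a current Class D Clearance is held. (m) would limit (l) — a current General Clearance is held — but (n) sets (m) aside: (n) operates against (m): the design studio is classified under the construction sector. (o) does not operate here (aggregate throughput is 3,010 units, not under 2,710 units), so (n) stands. Exception (d) stands.
Exception (e) does not apply: employees are paid cash wages.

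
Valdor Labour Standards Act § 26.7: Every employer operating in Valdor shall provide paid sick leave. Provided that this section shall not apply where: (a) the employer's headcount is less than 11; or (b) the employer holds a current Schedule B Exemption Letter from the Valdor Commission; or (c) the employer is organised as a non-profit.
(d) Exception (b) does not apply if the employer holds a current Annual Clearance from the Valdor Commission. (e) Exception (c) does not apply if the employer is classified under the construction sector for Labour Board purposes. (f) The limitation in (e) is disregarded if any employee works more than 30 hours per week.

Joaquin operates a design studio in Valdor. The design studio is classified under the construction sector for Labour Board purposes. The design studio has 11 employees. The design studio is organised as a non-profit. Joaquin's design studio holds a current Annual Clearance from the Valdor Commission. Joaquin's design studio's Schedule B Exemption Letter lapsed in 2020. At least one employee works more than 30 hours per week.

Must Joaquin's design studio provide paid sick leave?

No — exception (c) applies; Joaquin's design studio is not required to provide paid sick leave.

Exception (a) does not apply: the employer's headcount is 11, not less than 11.
Exception (b) requires that the employer holds a current Schedule B Exemption Letter from the Valdor Commission; but no current Schedule B Exemption Letter is held, so (b) is unavailable.
Exception (c): the employer is a non-profit — every condition holds. As to paragraphs (e)–(f): (e) would limit (c) — the design studio is classified under the construction sector — but (f) sets (e) aside: (f) operates against (e): at least one employee exceeds 30 hours/week. (c) remains available.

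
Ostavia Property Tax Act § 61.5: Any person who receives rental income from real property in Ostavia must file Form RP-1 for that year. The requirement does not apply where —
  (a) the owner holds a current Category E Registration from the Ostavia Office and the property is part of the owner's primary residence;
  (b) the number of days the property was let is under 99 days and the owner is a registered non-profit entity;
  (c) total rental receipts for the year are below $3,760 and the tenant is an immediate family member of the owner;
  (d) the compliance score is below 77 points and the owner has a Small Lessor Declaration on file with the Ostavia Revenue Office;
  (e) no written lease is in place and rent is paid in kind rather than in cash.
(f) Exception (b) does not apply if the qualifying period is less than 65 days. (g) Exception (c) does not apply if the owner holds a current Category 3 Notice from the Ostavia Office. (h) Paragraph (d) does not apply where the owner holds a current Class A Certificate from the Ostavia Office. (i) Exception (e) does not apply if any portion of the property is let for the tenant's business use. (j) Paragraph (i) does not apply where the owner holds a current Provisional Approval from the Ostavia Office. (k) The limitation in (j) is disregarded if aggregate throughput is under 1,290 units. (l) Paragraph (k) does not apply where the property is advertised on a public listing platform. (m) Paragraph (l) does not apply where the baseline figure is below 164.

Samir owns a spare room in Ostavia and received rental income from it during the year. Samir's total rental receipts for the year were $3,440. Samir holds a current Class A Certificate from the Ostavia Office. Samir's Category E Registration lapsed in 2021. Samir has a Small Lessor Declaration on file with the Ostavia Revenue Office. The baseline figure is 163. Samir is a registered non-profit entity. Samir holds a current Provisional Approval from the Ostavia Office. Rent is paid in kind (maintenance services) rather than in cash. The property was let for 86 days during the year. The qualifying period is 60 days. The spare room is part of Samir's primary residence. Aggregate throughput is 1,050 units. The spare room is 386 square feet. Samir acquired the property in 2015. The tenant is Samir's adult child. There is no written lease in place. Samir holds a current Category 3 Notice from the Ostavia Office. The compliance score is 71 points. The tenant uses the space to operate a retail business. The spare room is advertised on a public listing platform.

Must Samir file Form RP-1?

Yes — Samir must file Form RP-1.

Exception (a) fails — no current Category E Registration is held.
Exception (b): the number of days the property was let is 86 days, under the 99 days limit; Samir is a registered non-profit — every condition holds. Turning to paragraph (f): (f) is engaged — the qualifying period is 60 days, less than the 65 days limit. So (b) is unavailable.
Exception (c)'s conditions are all satisfied: total rental receipts for the year are $3,440, below the $3,760 limit; the tenant is an immediate family member. However, paragraph (g) must be considered: (g) applies — a current Category 3 Notice is held. Exception (c) does not apply.
Exception (d): the compliance score is 71 points, below the 77 points limit; a Small Lessor Declaration is on file — every condition holds. But applying paragraph (h): (h) operates against (d): a current Class A Certificate is held. (d) is therefore removed.
Exception (e): there is no written lease; rent is paid in kind — every condition holds. However, paragraphs (i)–(m) must be considered: (i) operates against (e): the space is let for business use. (j) would limit (i) — a current Provisional Approval is held — but (k) sets (j) aside: (k) operates — aggregate throughput is 1,050 units, under the 1,290 units limit. (l) applies (the property is publicly advertised), but is set aside by (m): (m) is triggered — the baseline figure is 163, below the 164 limit. Exception (e) does not apply.
None of the exceptions is available; § 61.5 applies in full.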